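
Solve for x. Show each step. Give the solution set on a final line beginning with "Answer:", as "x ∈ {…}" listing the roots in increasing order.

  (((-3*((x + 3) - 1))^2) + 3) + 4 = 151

Step 1. [(((-3*((x + 3) - 1))^2) + 3) + 4 = 151] 4 comes off first (subtract 4) ⇒ sub: ((-3*((x + 3) - 1))^2) + 3 = 147.
Step 2. [((-3*((x + 3) - 1))^2) + 3 = 147] +3 is outermost — subtract 3 both sides ⇒ sub: (-3*((x + 3) - 1))^2 = 144.
Step 3. [(-3*((x + 3) - 1))^2 = 144] √ both sides: 144 ≥ 0 gives two branches. So sqrt: -3*((x + 3) - 1) = 12 or -12.
Step 4. [-3*((x + 3) - 1) = 12 or -12] -3 out front; divide by -3 ⇒ div: (x + 3) - 1 = -4 or 4.
Step 5. [(x + 3) - 1 = -4 or 4] -1 is outermost — add 1 both sides ⇒ sub: x + 3 = -3 or 5.
Step 6. [x + 3 = -3 or 5] the outer +3 inverts by subtracting 3, so sub: x = -6 or 2.

Answer: x ∈ {-6, 2}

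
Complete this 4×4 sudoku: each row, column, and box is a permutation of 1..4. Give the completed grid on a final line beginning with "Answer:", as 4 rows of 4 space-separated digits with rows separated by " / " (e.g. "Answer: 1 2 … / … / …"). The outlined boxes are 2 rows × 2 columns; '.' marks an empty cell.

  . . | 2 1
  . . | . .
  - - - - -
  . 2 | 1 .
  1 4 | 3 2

Step 1. [r1c2∈{3}] r1c2 is down to just 3 ⇒ r1c2=3.
Step 2. [r2c3∈{4}] nothing but 4 survives at r2c3. So r2c3=4.
Step 3. [r1c1∈{4}] r1c1 is down to just 4 ⇒ r1c1=4.
Step 4. [r2c2∈{1}] only 1 remains possible at r2c2, so r2c2=1.
Step 5. [r3c1∈{3}] r3c1 is down to just 3. So r3c1=3.
Step 6. [r2c1∈{2}] only 2 remains possible at r2c1, so r2c1=2.
Step 7. [r3c4∈{4}] nothing but 4 survives at r3c4. So r3c4=4.
Step 8. [r2c4∈{3}] nothing but 3 survives at r2c4. So r2c4=3.

Answer: 4 3 2 1 / 2 1 4 3 / 3 2 1 4 / 1 4 3 2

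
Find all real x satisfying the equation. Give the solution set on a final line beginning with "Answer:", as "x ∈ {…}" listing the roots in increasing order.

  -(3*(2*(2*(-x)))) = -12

Step 1. [-(3*(2*(2*(-x)))) = -12] LHS negated; negate both sides. So neg: 3*(2*(2*(-x))) = 12.
Step 2. [3*(2*(2*(-x))) = 12] 3 out front; divide by 3. So div: 2*(2*(-x)) = 4.
Step 3. [2*(2*(-x)) = 4] 2·(inner) — divide through by 2. So div: 2*(-x) = 2.
Step 4. [2*(-x) = 2] leading coefficient 2: divide by 2, so div: -x = 1.
Step 5. [-x = 1] flip signs both sides. So neg: x = -1.

Answer: x ∈ {-1}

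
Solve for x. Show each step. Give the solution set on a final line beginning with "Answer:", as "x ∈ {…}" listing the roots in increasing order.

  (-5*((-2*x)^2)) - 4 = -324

Step 1. [(-5*((-2*x)^2)) - 4 = -324] peel the -4: add 4 from each side, so sub: -5*((-2*x)^2) = -320.
Step 2. [-5*((-2*x)^2) = -320] leading coefficient -5: divide by -5. So div: (-2*x)^2 = 64.
Step 3. [(-2*x)^2 = 64] 64 ≥ 0, LHS is (·)² — take ±√ ⇒ sqrt: -2*x = 8 or -8.
Step 4. [-2*x = 8 or -8] leading coefficient -2: divide by -2 ⇒ div: x = -4 or 4.

Answer: x ∈ {-4, 4}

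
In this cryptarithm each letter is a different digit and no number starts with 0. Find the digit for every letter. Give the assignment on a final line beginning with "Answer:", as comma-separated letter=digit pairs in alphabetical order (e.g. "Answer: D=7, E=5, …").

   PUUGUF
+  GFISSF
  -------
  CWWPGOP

Step 1. [C] C is the leading digit of a 7-digit sum of two 6-digit numbers; the final carry is exactly 1. So C=1.
Step 2. [col 1: F + F ≡ P (mod 10)] column 1 (F + F ≡ P (mod 10), carry-in 0) doesn't pin F yet; pick F=7 and continue ⇒ F=7.
Step 3. [col 1: F + F ≡ P (mod 10)] column 1 reads F+F+carry(0)=P with F=7; with digits 1,7 already taken and all letters distinct, the only value for P is 4 ⇒ P=4.
Step 4. [col 2: U + S ≡ O (mod 10)] column 2 (U + S ≡ O (mod 10), carry-in 1) doesn't pin O yet; pick O=6 and continue, so O=6.
Step 5. [col 2: U + S ≡ O (mod 10)] column 2 (U + S ≡ O (mod 10), carry-in 1) doesn't pin S yet; pick S=0 and continue ⇒ S=0.
Step 6. [col 2: U + S ≡ O (mod 10)] from column 2 (S=0, O=6, carry-in 1, digits 0,1,4,6,7 already taken and all letters distinct): U must equal 5 ⇒ U=5.
Step 7. [col 3: G + S ≡ G (mod 10)] G=8 is one option consistent with column 3 (G + S ≡ G (mod 10), carry-in 0) — take it. So G=8.
Step 8. [col 4: U + I ≡ P (mod 10)] from column 4 (U=5, P=4, carry-in 0, digits 0,1,4,5,6,7,8 already taken and all letters distinct): I must equal 9. So I=9.
Step 9. [col 5: U + F ≡ W (mod 10)] column 5: given U=5, F=7, carry-in 1, and digits 0,1,4,5,6,7,8,9 already taken and all letters distinct, U+F≡W (mod 10) forces W=3. So W=3.

Answer: C=1, F=7, G=8, I=9, O=6, P=4, S=0, U=5, W=3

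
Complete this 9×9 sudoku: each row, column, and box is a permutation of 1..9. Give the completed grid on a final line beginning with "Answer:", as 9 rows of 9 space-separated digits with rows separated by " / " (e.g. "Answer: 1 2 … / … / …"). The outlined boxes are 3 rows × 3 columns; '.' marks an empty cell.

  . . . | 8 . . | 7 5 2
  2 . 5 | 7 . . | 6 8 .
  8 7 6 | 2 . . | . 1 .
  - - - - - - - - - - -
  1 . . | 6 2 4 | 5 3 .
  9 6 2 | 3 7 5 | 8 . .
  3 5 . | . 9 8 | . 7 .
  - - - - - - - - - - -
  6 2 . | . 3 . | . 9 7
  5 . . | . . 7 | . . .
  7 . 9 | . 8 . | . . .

Step 1. [r7c6∈{1}] r7c6 is down to just 1. So r7c6=1.
Step 2. [r7c7∈{4}] r7c7's peers cover all but 4. So r7c7=4.
Step 3. [r5c9∈{1,4}] r5c9 is the only open cell in row 5 admitting 1 ⇒ r5c9=1.
Step 4. [r3c7∈{3,9}] col 7 places 9 nowhere but r3c7 ⇒ r3c7=9.
Step 5. [r1c1∈{4}] only 4 remains possible at r1c1, so r1c1=4.
Step 6. [r8c9∈{3,6,8}] in col 9, 8 fits only at r8c9 ⇒ r8c9=8.
Step 7. [r3c6∈{3}] nothing but 3 survives at r3c6, so r3c6=3.
Step 8. [r9c9∈{3,5,6}] col 9 places 5 nowhere but r9c9, so r9c9=5.
Step 9. [r9c6∈{2,6}] 2 has one home in col 6: r9c6, so r9c6=2.
Step 10. [r9c4∈{4}] r9c4 has the single candidate 4 ⇒ r9c4=4.
Step 11. [r3c9∈{4}] r3c9 is down to just 4 ⇒ r3c9=4.
Step 12. [r8c2∈{1,3,4}] col 2 places 4 nowhere but r8c2, so r8c2=4.
Step 13. [r1c6∈{6,9}] 6 has one home in col 6: r1c6 ⇒ r1c6=6.
Step 14. [r1c5∈{1}] r1c5 has the single candidate 1, so r1c5=1.
Step 15. [r8c3∈{1,3}] in col 3, 1 fits only at r8c3, so r8c3=1.
Step 16. [r9c2∈{3}] r9c2 is down to just 3, so r9c2=3.
Step 17. [r8c8∈{2,6}] col 8 places 2 nowhere but r8c8 ⇒ r8c8=2.
Step 18. [r4c3∈{7,8}] row 4 places 7 nowhere but r4c3. So r4c3=7.
Step 19. [r2c6∈{9}] only 9 remains possible at r2c6 ⇒ r2c6=9.
Step 20. [r2c9∈{3}] r2c9 has the single candidate 3, so r2c9=3.
Step 21. [r2c2∈{1}] r2c2's peers cover all but 1, so r2c2=1.
Step 22. [r4c9∈{9}] r4c9 has the single candidate 9 ⇒ r4c9=9.
Step 23. [r7c3∈{8}] r7c3 has the single candidate 8 ⇒ r7c3=8.
Step 24. [r6c3∈{4}] only 4 remains possible at r6c3, so r6c3=4.
Step 25. [r6c9∈{6}] r6c9 is down to just 6. So r6c9=6.
Step 26. [r8c5∈{6}] r8c5 has the single candidate 6 ⇒ r8c5=6.
Step 27. [r7c4∈{5}] r7c4 is down to just 5. So r7c4=5.
Step 28. [r1c3∈{3}] nothing but 3 survives at r1c3, so r1c3=3.
Step 29. [r8c4∈{9}] only 9 remains possible at r8c4. So r8c4=9.
Step 30. [r6c4∈{1}] only 1 remains possible at r6c4. So r6c4=1.
Step 31. [r3c5∈{5}] nothing but 5 survives at r3c5. So r3c5=5.
Step 32. [r4c2∈{8}] r4c2 is down to just 8 ⇒ r4c2=8.
Step 33. [r6c7∈{2}] only 2 remains possible at r6c7. So r6c7=2.
Step 34. [r2c5∈{4}] r2c5's peers cover all but 4, so r2c5=4.
Step 35. [r9c7∈{1}] only 1 remains possible at r9c7. So r9c7=1.
Step 36. [r1c2∈{9}] only 9 remains possible at r1c2, so r1c2=9.
Step 37. [r8c7∈{3}] r8c7's peers cover all but 3 ⇒ r8c7=3.
Step 38. [r5c8∈{4}] r5c8 is down to just 4, so r5c8=4.
Step 39. [r9c8∈{6}] r9c8 is down to just 6 ⇒ r9c8=6.

Answer: 4 9 3 8 1 6 7 5 2 / 2 1 5 7 4 9 6 8 3 / 8 7 6 2 5 3 9 1 4 / 1 8 7 6 2 4 5 3 9 / 9 6 2 3 7 5 8 4 1 / 3 5 4 1 9 8 2 7 6 / 6 2 8 5 3 1 4 9 7 / 5 4 1 9 6 7 3 2 8 / 7 3 9 4 8 2 1 6 5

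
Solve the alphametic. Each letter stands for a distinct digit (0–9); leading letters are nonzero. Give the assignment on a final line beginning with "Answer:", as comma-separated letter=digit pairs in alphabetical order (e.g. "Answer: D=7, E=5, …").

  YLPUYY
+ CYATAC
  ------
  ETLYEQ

Step 1. [col 1: Y + C ≡ Q (mod 10)] Y=5 is one option consistent with column 1 (Y + C ≡ Q (mod 10), carry-in 0) — take it, so Y=5.
Step 2. [col 1: Y + C ≡ Q (mod 10)] no forcing yet in column 1 (carry-in 0); C=2 is free and consistent — try it ⇒ C=2.
Step 3. [col 1: Y + C ≡ Q (mod 10)] column 1 reads Y+C+carry(0)=Q with Y=5, C=2; with digits 2,5 already taken and all letters distinct, the only value for Q is 7. So Q=7.
Step 4. [col 2: Y + A ≡ E (mod 10)] column 2 (Y + A ≡ E (mod 10), carry-in 0) doesn't pin A yet; pick A=3 and continue, so A=3.
Step 5. [col 2: Y + A ≡ E (mod 10)] from column 2 (Y=5, A=3, carry-in 0, digits 2,3,5,7 already taken and all letters distinct): E must equal 8. So E=8.
Step 6. [col 3: U + T ≡ Y (mod 10)] column 3 (U + T ≡ Y (mod 10), carry-in 0) doesn't pin U yet; pick U=1 and continue. So U=1.
Step 7. [col 3: U + T ≡ Y (mod 10)] column 3: given U=1, Y=5, carry-in 0, and digits 1,2,3,5,7,8 already taken and all letters distinct, U+T≡Y (mod 10) forces T=4 ⇒ T=4.
Step 8. [col 4: P + A ≡ L (mod 10)] column 4: given A=3, carry-in 0, and digits 1,2,3,4,5,7,8 already taken and all letters distinct, P+A≡L (mod 10) forces L=9, so L=9.
Step 9. [col 4: P + A ≡ L (mod 10)] column 4: given A=3, L=9, carry-in 0, and digits 1,2,3,4,5,7,8,9 already taken and all letters distinct, P+A≡L (mod 10) forces P=6. So P=6.

Answer: A=3, C=2, E=8, L=9, P=6, Q=7, T=4, U=1, Y=5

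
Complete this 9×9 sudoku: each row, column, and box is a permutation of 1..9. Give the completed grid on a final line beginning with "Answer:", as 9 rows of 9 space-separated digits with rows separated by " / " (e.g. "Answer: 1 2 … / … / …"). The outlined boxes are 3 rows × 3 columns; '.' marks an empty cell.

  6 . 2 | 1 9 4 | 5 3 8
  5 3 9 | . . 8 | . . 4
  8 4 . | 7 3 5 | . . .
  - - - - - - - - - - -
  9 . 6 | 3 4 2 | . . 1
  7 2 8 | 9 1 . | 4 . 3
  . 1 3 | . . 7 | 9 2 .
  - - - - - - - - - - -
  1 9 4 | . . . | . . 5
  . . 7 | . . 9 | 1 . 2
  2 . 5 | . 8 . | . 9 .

Step 1. [r6c9∈{6}] nothing but 6 survives at r6c9 ⇒ r6c9=6.
Step 2. [r9c2∈{6}] nothing but 6 survives at r9c2 ⇒ r9c2=6.
Step 3. [r7c5∈{2,6,7}] r7c5 is the only open cell in col 5 admitting 7, so r7c5=7.
Step 4. [r2c5∈{2,6}] col 5 places 2 nowhere but r2c5. So r2c5=2.
Step 5. [r8c5∈{5,6}] in col 5, 6 fits only at r8c5 ⇒ r8c5=6.
Step 6. [r2c8∈{1,6,7}] r2c8 is the only open cell in row 2 admitting 1 ⇒ r2c8=1.
Step 7. [r4c8∈{5,7,8}] 7 has one home in col 8: r4c8 ⇒ r4c8=7.
Step 8. [r3c8∈{6}] r3c8 has the single candidate 6. So r3c8=6.
Step 9. [r7c7∈{3,6,8}] 6 has one home in row 7: r7c7. So r7c7=6.
Step 10. [r9c7∈{3,7}] in col 7, 3 fits only at r9c7. So r9c7=3.
Step 11. [r8c4∈{4,5}] r8c4 is the only open cell in row 8 admitting 5 ⇒ r8c4=5.
Step 12. [r8c8∈{4,8}] in row 8, 4 fits only at r8c8. So r8c8=4.
Step 13. [r7c6∈{3}] nothing but 3 survives at r7c6. So r7c6=3.
Step 14. [r1c2∈{7}] r1c2 has the single candidate 7 ⇒ r1c2=7.
Step 15. [r3c7∈{2}] nothing but 2 survives at r3c7 ⇒ r3c7=2.
Step 16. [r2c7∈{7}] r2c7 is down to just 7, so r2c7=7.
Step 17. [r9c6∈{1}] r9c6 is down to just 1. So r9c6=1.
Step 18. [r4c7∈{8}] r4c7 has the single candidate 8. So r4c7=8.
Step 19. [r5c6∈{6}] nothing but 6 survives at r5c6, so r5c6=6.
Step 20. [r6c4∈{8}] only 8 remains possible at r6c4. So r6c4=8.
Step 21. [r6c1∈{4}] r6c1's peers cover all but 4. So r6c1=4.
Step 22. [r3c3∈{1}] r3c3 has the single candidate 1, so r3c3=1.
Step 23. [r9c4∈{4}] r9c4's peers cover all but 4 ⇒ r9c4=4.
Step 24. [r5c8∈{5}] r5c8's peers cover all but 5 ⇒ r5c8=5.
Step 25. [r2c4∈{6}] nothing but 6 survives at r2c4, so r2c4=6.
Step 26. [r3c9∈{9}] only 9 remains possible at r3c9 ⇒ r3c9=9.
Step 27. [r6c5∈{5}] r6c5's peers cover all but 5. So r6c5=5.
Step 28. [r8c2∈{8}] only 8 remains possible at r8c2 ⇒ r8c2=8.
Step 29. [r9c9∈{7}] nothing but 7 survives at r9c9 ⇒ r9c9=7.
Step 30. [r7c4∈{2}] r7c4 has the single candidate 2 ⇒ r7c4=2.
Step 31. [r4c2∈{5}] only 5 remains possible at r4c2, so r4c2=5.
Step 32. [r7c8∈{8}] r7c8 is down to just 8, so r7c8=8.
Step 33. [r8c1∈{3}] r8c1 is down to just 3, so r8c1=3.

Answer: 6 7 2 1 9 4 5 3 8 / 5 3 9 6 2 8 7 1 4 / 8 4 1 7 3 5 2 6 9 / 9 5 6 3 4 2 8 7 1 / 7 2 8 9 1 6 4 5 3 / 4 1 3 8 5 7 9 2 6 / 1 9 4 2 7 3 6 8 5 / 3 8 7 5 6 9 1 4 2 / 2 6 5 4 8 1 3 9 7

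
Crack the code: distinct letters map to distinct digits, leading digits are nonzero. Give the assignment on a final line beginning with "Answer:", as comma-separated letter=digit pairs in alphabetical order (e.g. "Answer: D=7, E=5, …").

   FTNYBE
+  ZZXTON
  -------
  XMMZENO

Step 1. [col 1: E + N ≡ O (mod 10)] no forcing yet in column 1 (carry-in 0); E=9 is free and consistent — try it. So E=9.
Step 2. [col 1: E + N ≡ O (mod 10)] N=7 is one option consistent with column 1 (E + N ≡ O (mod 10), carry-in 0) — take it. So N=7.
Step 3. [col 1: E + N ≡ O (mod 10)] in column 1 we have E+N≡O with carry-in 0; given E=9, N=7 and digits 7,9 already taken and all letters distinct, that pins O to 6 ⇒ O=6.
Step 4. [col 2: B + O ≡ N (mod 10)] column 2: given O=6, N=7, carry-in 1, and digits 6,7,9 already taken and all letters distinct, B+O≡N (mod 10) forces B=0. So B=0.
Step 5. [X] X is the leading digit of a 7-digit sum of two 6-digit numbers; the final carry is exactly 1, so X=1.
Step 6. [col 3: Y + T ≡ E (mod 10)] no forcing yet in column 3 (carry-in 0); Y=5 is free and consistent — try it. So Y=5.
Step 7. [col 3: Y + T ≡ E (mod 10)] from column 3 (Y=5, E=9, carry-in 0, digits 0,1,5,6,7,9 already taken and all letters distinct): T must equal 4 ⇒ T=4.
Step 8. [col 4: N + X ≡ Z (mod 10)] column 4: given N=7, X=1, carry-in 0, and digits 0,1,4,5,6,7,9 already taken and all letters distinct, N+X≡Z (mod 10) forces Z=8. So Z=8.
Step 9. [col 5: T + Z ≡ M (mod 10)] column 5 reads T+Z+carry(0)=M with T=4, Z=8; with digits 0,1,4,5,6,7,8,9 already taken and all letters distinct, the only value for M is 2, so M=2.
Step 10. [col 6: F + Z ≡ M (mod 10)] column 6 reads F+Z+carry(1)=M with Z=8, M=2; with digits 0,1,2,4,5,6,7,8,9 already taken and all letters distinct, the only value for F is 3 ⇒ F=3.

Answer: B=0, E=9, F=3, M=2, N=7, O=6, T=4, X=1, Y=5, Z=8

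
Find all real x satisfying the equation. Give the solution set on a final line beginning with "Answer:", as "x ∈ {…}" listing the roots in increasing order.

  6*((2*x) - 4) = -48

Step 1. [6*((2*x) - 4) = -48] leading coefficient 6: divide by 6. So div: (2*x) - 4 = -8.
Step 2. [(2*x) - 4 = -8] common factor 2 (LHS and -8) — divide through. So factor: x - 2 = -4.
Step 3. [x - 2 = -4] -2 is outermost — add 2 both sides. So sub: x = -2.

Answer: x ∈ {-2}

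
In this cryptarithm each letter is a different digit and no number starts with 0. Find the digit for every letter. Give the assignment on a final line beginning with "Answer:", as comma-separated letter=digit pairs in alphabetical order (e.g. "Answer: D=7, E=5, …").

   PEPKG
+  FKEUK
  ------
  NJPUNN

Step 1. [col 1: G + K ≡ N (mod 10)] several values work for G in column 1 (G + K ≡ N (mod 10), carry-in 0); try G=3 ⇒ G=3.
Step 2. [col 1: G + K ≡ N (mod 10)] several values work for N in column 1 (G + K ≡ N (mod 10), carry-in 0); try N=1 ⇒ N=1.
Step 3. [col 1: G + K ≡ N (mod 10)] in column 1 we have G+K≡N with carry-in 0; given G=3, N=1 and digits 1,3 already taken and all letters distinct, that pins K to 8 ⇒ K=8.
Step 4. [col 2: K + U ≡ N (mod 10)] in column 2 we have K+U≡N with carry-in 1; given K=8, N=1 and digits 1,3,8 already taken and all letters distinct, that pins U to 2, so U=2.
Step 5. [col 3: P + E ≡ U (mod 10)] no forcing yet in column 3 (carry-in 1); P=5 is free and consistent — try it ⇒ P=5.
Step 6. [col 3: P + E ≡ U (mod 10)] column 3 reads P+E+carry(1)=U with P=5, U=2; with digits 1,2,3,5,8 already taken and all letters distinct, the only value for E is 6 ⇒ E=6.
Step 7. [col 5: P + F ≡ J (mod 10)] from column 5 (P=5, carry-in 1, digits 1,2,3,5,6,8 already taken and all letters distinct): J must equal 0 ⇒ J=0.
Step 8. [col 5: P + F ≡ J (mod 10)] from column 5 (P=5, J=0, carry-in 1, digits 0,1,2,3,5,6,8 already taken and all letters distinct): F must equal 4. So F=4.

Answer: E=6, F=4, G=3, J=0, K=8, N=1, P=5, U=2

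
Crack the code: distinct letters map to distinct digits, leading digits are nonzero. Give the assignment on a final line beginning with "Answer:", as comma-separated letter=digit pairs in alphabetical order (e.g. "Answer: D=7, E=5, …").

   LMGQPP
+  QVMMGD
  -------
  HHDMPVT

Step 1. [col 1: P + D ≡ T (mod 10)] several values work for D in column 1 (P + D ≡ T (mod 10), carry-in 0); try D=4. So D=4.
Step 2. [col 1: P + D ≡ T (mod 10)] column 1 (P + D ≡ T (mod 10), carry-in 0) doesn't pin T yet; pick T=2 and continue. So T=2.
Step 3. [H] H is the leading digit of a 7-digit sum of two 6-digit numbers; the final carry is exactly 1 ⇒ H=1.
Step 4. [col 1: P + D ≡ T (mod 10)] from column 1 (D=4, T=2, carry-in 0, digits 1,2,4 already taken and all letters distinct): P must equal 8. So P=8.
Step 5. [col 2: P + G ≡ V (mod 10)] several values work for G in column 2 (P + G ≡ V (mod 10), carry-in 1); try G=0, so G=0.
Step 6. [col 2: P + G ≡ V (mod 10)] column 2 reads P+G+carry(1)=V with P=8, G=0; with digits 0,1,2,4,8 already taken and all letters distinct, the only value for V is 9, so V=9.
Step 7. [col 3: Q + M ≡ P (mod 10)] several values work for M in column 3 (Q + M ≡ P (mod 10), carry-in 0); try M=5. So M=5.
Step 8. [col 3: Q + M ≡ P (mod 10)] from column 3 (M=5, P=8, carry-in 0, digits 0,1,2,4,5,8,9 already taken and all letters distinct): Q must equal 3, so Q=3.
Step 9. [col 6: L + Q ≡ H (mod 10)] from column 6 (Q=3, H=1, carry-in 1, digits 0,1,2,3,4,5,8,9 already taken and all letters distinct): L must equal 7 ⇒ L=7.

Answer: D=4, G=0, H=1, L=7, M=5, P=8, Q=3, T=2, V=9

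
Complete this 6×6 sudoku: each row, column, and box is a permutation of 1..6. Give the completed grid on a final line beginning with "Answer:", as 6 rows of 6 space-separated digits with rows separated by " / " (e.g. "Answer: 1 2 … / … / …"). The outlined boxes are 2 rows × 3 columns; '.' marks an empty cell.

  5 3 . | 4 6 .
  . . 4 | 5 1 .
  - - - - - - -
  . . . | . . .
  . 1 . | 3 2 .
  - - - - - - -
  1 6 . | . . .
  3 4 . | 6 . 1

Step 1. [r3c2∈{2,5}] in col 2, 5 fits only at r3c2. So r3c2=5.
Step 2. [r3c5∈{4}] r3c5 is down to just 4. So r3c5=4.
Step 3. [r6c3∈{2,5}] row 6 places 2 nowhere but r6c3 ⇒ r6c3=2.
Step 4. [r4c3∈{6}] only 6 remains possible at r4c3 ⇒ r4c3=6.
Step 5. [r5c6∈{2,3,4,5}] row 5 places 4 nowhere but r5c6, so r5c6=4.
Step 6. [r2c2∈{2}] r2c2's peers cover all but 2, so r2c2=2.
Step 7. [r5c5∈{3,5}] row 5 places 3 nowhere but r5c5, so r5c5=3.
Step 8. [r3c1∈{2}] r3c1 has the single candidate 2. So r3c1=2.
Step 9. [r1c3∈{1}] nothing but 1 survives at r1c3. So r1c3=1.
Step 10. [r2c6∈{3}] r2c6 has the single candidate 3, so r2c6=3.
Step 11. [r4c6∈{5}] only 5 remains possible at r4c6. So r4c6=5.
Step 12. [r6c5∈{5}] only 5 remains possible at r6c5, so r6c5=5.
Step 13. [r5c4∈{2}] only 2 remains possible at r5c4, so r5c4=2.
Step 14. [r3c6∈{6}] r3c6 has the single candidate 6. So r3c6=6.
Step 15. [r3c3∈{3}] r3c3 is down to just 3. So r3c3=3.
Step 16. [r1c6∈{2}] r1c6 is down to just 2 ⇒ r1c6=2.
Step 17. [r4c1∈{4}] only 4 remains possible at r4c1, so r4c1=4.
Step 18. [r2c1∈{6}] nothing but 6 survives at r2c1. So r2c1=6.
Step 19. [r3c4∈{1}] r3c4 is down to just 1 ⇒ r3c4=1.
Step 20. [r5c3∈{5}] nothing but 5 survives at r5c3. So r5c3=5.

Answer: 5 3 1 4 6 2 / 6 2 4 5 1 3 / 2 5 3 1 4 6 / 4 1 6 3 2 5 / 1 6 5 2 3 4 / 3 4 2 6 5 1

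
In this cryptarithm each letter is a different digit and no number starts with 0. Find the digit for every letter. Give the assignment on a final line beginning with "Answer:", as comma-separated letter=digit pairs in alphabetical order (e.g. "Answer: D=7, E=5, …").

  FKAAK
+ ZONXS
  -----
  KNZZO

Step 1. [col 1: K + S ≡ O (mod 10)] no forcing yet in column 1 (carry-in 0); O=7 is free and consistent — try it. So O=7.
Step 2. [col 1: K + S ≡ O (mod 10)] several values work for S in column 1 (K + S ≡ O (mod 10), carry-in 0); try S=1 ⇒ S=1.
Step 3. [col 1: K + S ≡ O (mod 10)] from column 1 (S=1, O=7, carry-in 0, digits 1,7 already taken and all letters distinct): K must equal 6 ⇒ K=6.
Step 4. [col 2: A + X ≡ Z (mod 10)] no forcing yet in column 2 (carry-in 0); A=8 is free and consistent — try it ⇒ A=8.
Step 5. [col 2: A + X ≡ Z (mod 10)] column 2 (A + X ≡ Z (mod 10), carry-in 0) doesn't pin Z yet; pick Z=3 and continue, so Z=3.
Step 6. [col 2: A + X ≡ Z (mod 10)] from column 2 (A=8, Z=3, carry-in 0, digits 1,3,6,7,8 already taken and all letters distinct): X must equal 5 ⇒ X=5.
Step 7. [col 3: A + N ≡ Z (mod 10)] column 3 reads A+N+carry(1)=Z with A=8, Z=3; with digits 1,3,5,6,7,8 already taken and all letters distinct, the only value for N is 4. So N=4.
Step 8. [col 5: F + Z ≡ K (mod 10)] in column 5 we have F+Z≡K with carry-in 1; given Z=3, K=6 and digits 1,3,4,5,6,7,8 already taken and all letters distinct, that pins F to 2, so F=2.

Answer: A=8, F=2, K=6, N=4, O=7, S=1, X=5, Z=3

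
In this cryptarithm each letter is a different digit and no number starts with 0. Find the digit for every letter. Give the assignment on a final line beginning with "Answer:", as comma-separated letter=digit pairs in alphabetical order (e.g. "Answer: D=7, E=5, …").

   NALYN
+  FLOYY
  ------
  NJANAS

Step 1. [col 1: N + Y ≡ S (mod 10)] N=1 is one option consistent with column 1 (N + Y ≡ S (mod 10), carry-in 0) — take it, so N=1.
Step 2. [col 1: N + Y ≡ S (mod 10)] column 1 (N + Y ≡ S (mod 10), carry-in 0) doesn't pin Y yet; pick Y=3 and continue. So Y=3.
Step 3. [col 1: N + Y ≡ S (mod 10)] from column 1 (N=1, Y=3, carry-in 0, digits 1,3 already taken and all letters distinct): S must equal 4. So S=4.
Step 4. [col 2: Y + Y ≡ A (mod 10)] column 2 reads Y+Y+carry(0)=A with Y=3; with digits 1,3,4 already taken and all letters distinct, the only value for A is 6 ⇒ A=6.
Step 5. [col 3: L + O ≡ N (mod 10)] several values work for L in column 3 (L + O ≡ N (mod 10), carry-in 0); try L=9, so L=9.
Step 6. [col 3: L + O ≡ N (mod 10)] in column 3 we have L+O≡N with carry-in 0; given L=9, N=1 and digits 1,3,4,6,9 already taken and all letters distinct, that pins O to 2. So O=2.
Step 7. [col 5: N + F ≡ J (mod 10)] no forcing yet in column 5 (carry-in 1); J=0 is free and consistent — try it ⇒ J=0.
Step 8. [col 5: N + F ≡ J (mod 10)] column 5 reads N+F+carry(1)=J with N=1, J=0; with digits 0,1,2,3,4,6,9 already taken and all letters distinct, the only value for F is 8. So F=8.

Answer: A=6, F=8, J=0, L=9, N=1, O=2, S=4, Y=3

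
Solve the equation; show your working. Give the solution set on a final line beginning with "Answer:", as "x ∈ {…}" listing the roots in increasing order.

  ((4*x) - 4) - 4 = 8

Step 1. [((4*x) - 4) - 4 = 8] -4 is outermost — add 4 both sides. So sub: (4*x) - 4 = 12.
Step 2. [(4*x) - 4 = 12] 4 comes off first (add 4) ⇒ sub: 4*x = 16.
Step 3. [4*x = 16] LHS = 4·(…); ÷4 both sides, so div: x = 4.

Answer: x ∈ {4}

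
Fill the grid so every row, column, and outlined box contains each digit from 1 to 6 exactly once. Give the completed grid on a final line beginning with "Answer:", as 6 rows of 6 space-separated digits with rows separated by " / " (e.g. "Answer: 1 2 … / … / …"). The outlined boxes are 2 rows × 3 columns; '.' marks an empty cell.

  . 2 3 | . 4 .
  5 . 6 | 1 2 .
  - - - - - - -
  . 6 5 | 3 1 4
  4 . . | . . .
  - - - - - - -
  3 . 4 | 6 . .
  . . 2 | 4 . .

Step 1. [r5c5∈{5}] r5c5's peers cover all but 5, so r5c5=5.
Step 2. [r5c2∈{1}] nothing but 1 survives at r5c2. So r5c2=1.
Step 3. [r4c4∈{2,5}] 2 has one home in col 4: r4c4. So r4c4=2.
Step 4. [r4c6∈{5,6}] row 4 places 5 nowhere but r4c6 ⇒ r4c6=5.
Step 5. [r6c6∈{1,3}] across row 6, 1 lands solely at r6c6, so r6c6=1.
Step 6. [r4c3∈{1}] r4c3 has the single candidate 1 ⇒ r4c3=1.
Step 7. [r1c4∈{5}] r1c4 has the single candidate 5 ⇒ r1c4=5.
Step 8. [r6c1∈{6}] r6c1's peers cover all but 6 ⇒ r6c1=6.
Step 9. [r6c2∈{5}] r6c2 is down to just 5 ⇒ r6c2=5.
Step 10. [r6c5∈{3}] r6c5's peers cover all but 3, so r6c5=3.
Step 11. [r5c6∈{2}] r5c6 has the single candidate 2 ⇒ r5c6=2.
Step 12. [r1c1∈{1}] only 1 remains possible at r1c1 ⇒ r1c1=1.
Step 13. [r4c2∈{3}] r4c2 is down to just 3 ⇒ r4c2=3.
Step 14. [r3c1∈{2}] only 2 remains possible at r3c1 ⇒ r3c1=2.
Step 15. [r2c2∈{4}] r2c2 is down to just 4, so r2c2=4.
Step 16. [r2c6∈{3}] only 3 remains possible at r2c6 ⇒ r2c6=3.
Step 17. [r1c6∈{6}] only 6 remains possible at r1c6. So r1c6=6.
Step 18. [r4c5∈{6}] only 6 remains possible at r4c5, so r4c5=6.

Answer: 1 2 3 5 4 6 / 5 4 6 1 2 3 / 2 6 5 3 1 4 / 4 3 1 2 6 5 / 3 1 4 6 5 2 / 6 5 2 4 3 1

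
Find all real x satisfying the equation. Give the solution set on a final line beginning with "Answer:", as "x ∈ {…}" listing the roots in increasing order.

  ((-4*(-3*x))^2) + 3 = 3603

Step 1. [((-4*(-3*x))^2) + 3 = 3603] subtract 3: x sits inside (… + 3) ⇒ sub: (-4*(-3*x))^2 = 3600.
Step 2. [(-4*(-3*x))^2 = 3600] LHS squared, RHS 3600 ≥ 0: apply √ (±), so sqrt: -4*(-3*x) = 60 or -60.
Step 3. [-4*(-3*x) = 60 or -60] LHS = -4·(…); ÷-4 both sides. So div: -3*x = -15 or 15.
Step 4. [-3*x = -15 or 15] divide by the outer -3. So div: x = 5 or -5.

Answer: x ∈ {-5, 5}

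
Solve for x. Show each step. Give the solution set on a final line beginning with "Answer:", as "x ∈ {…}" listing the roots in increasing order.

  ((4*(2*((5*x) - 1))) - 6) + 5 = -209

Step 1. [((4*(2*((5*x) - 1))) - 6) + 5 = -209] peel the +5: subtract 5 from each side. So sub: (4*(2*((5*x) - 1))) - 6 = -214.
Step 2. [(4*(2*((5*x) - 1))) - 6 = -214] -6 is outermost — add 6 both sides ⇒ sub: 4*(2*((5*x) - 1)) = -208.
Step 3. [4*(2*((5*x) - 1)) = -208] divide by the outer 4. So div: 2*((5*x) - 1) = -52.
Step 4. [2*((5*x) - 1) = -52] leading coefficient 2: divide by 2, so div: (5*x) - 1 = -26.
Step 5. [(5*x) - 1 = -26] 1 comes off first (add 1). So sub: 5*x = -25.
Step 6. [5*x = -25] divide by the outer 5. So div: x = -5.

Answer: x ∈ {-5}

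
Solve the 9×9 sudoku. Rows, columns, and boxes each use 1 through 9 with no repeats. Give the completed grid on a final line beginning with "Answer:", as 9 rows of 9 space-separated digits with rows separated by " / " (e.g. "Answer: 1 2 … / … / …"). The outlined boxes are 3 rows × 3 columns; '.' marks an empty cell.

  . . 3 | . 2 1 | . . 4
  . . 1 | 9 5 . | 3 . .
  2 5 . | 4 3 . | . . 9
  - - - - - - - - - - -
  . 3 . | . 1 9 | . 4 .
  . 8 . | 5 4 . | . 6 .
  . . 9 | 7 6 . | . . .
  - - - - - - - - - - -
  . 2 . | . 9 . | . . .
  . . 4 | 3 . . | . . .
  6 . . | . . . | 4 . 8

Step 1. [r9c8∈{1,2,3,5,7,9}] in row 9, 3 fits only at r9c8, so r9c8=3.
Step 2. [r8c8∈{1,2,5,7,9}] 9 has one home in col 8: r8c8. So r8c8=9.
Step 3. [r9c5∈{7}] r9c5's peers cover all but 7, so r9c5=7.
Step 4. [r9c3∈{5}] r9c3's peers cover all but 5. So r9c3=5.
Step 5. [r9c6∈{2}] r9c6's peers cover all but 2, so r9c6=2.
Step 6. [r8c5∈{8}] r8c5's peers cover all but 8 ⇒ r8c5=8.
Step 7. [r4c4∈{2,8}] col 4 places 2 nowhere but r4c4. So r4c4=2.
Step 8. [r1c4∈{6,8}] across col 4, 8 lands solely at r1c4. So r1c4=8.
Step 9. [r4c7∈{5,7,8}] 8 has one home in row 4: r4c7, so r4c7=8.
Step 10. [r7c4∈{1,6}] across col 4, 6 lands solely at r7c4. So r7c4=6.
Step 11. [r8c6∈{5}] r8c6 is down to just 5. So r8c6=5.
Step 12. [r5c7∈{1,2,7,9}] row 5 places 9 nowhere but r5c7, so r5c7=9.
Step 13. [r7c1∈{1,3,7,8}] 3 has one home in row 7: r7c1. So r7c1=3.
Step 14. [r2c1∈{4,7,8}] 8 has one home in col 1: r2c1 ⇒ r2c1=8.
Step 15. [r2c2∈{4,6,7}] across row 2, 4 lands solely at r2c2, so r2c2=4.
Step 16. [r6c2∈{1}] nothing but 1 survives at r6c2, so r6c2=1.
Step 17. [r5c1∈{7}] only 7 remains possible at r5c1, so r5c1=7.
Step 18. [r8c2∈{7}] nothing but 7 survives at r8c2, so r8c2=7.
Step 19. [r5c9∈{1,2,3}] across row 5, 1 lands solely at r5c9. So r5c9=1.
Step 20. [r3c3∈{6,7}] 7 has one home in col 3: r3c3, so r3c3=7.
Step 21. [r6c9∈{2,3,5}] in col 9, 3 fits only at r6c9 ⇒ r6c9=3.
Step 22. [r4c9∈{5,7}] across row 4, 7 lands solely at r4c9 ⇒ r4c9=7.
Step 23. [r1c2∈{6,9}] r1c2 is the only open cell in col 2 admitting 6 ⇒ r1c2=6.
Step 24. [r2c6∈{6,7}] 7 has one home in col 6: r2c6, so r2c6=7.
Step 25. [r2c9∈{2,6}] row 2 places 6 nowhere but r2c9 ⇒ r2c9=6.
Step 26. [r3c7∈{1}] r3c7's peers cover all but 1 ⇒ r3c7=1.
Step 27. [r7c9∈{5}] only 5 remains possible at r7c9, so r7c9=5.
Step 28. [r7c7∈{7}] r7c7 is down to just 7. So r7c7=7.
Step 29. [r1c7∈{5}] r1c7's peers cover all but 5. So r1c7=5.
Step 30. [r6c7∈{2}] only 2 remains possible at r6c7. So r6c7=2.
Step 31. [r6c1∈{4,5}] across row 6, 4 lands solely at r6c1. So r6c1=4.
Step 32. [r5c6∈{3}] only 3 remains possible at r5c6. So r5c6=3.
Step 33. [r8c9∈{2}] r8c9 is down to just 2. So r8c9=2.
Step 34. [r1c1∈{9}] only 9 remains possible at r1c1 ⇒ r1c1=9.
Step 35. [r2c8∈{2}] nothing but 2 survives at r2c8 ⇒ r2c8=2.
Step 36. [r4c1∈{5}] r4c1's peers cover all but 5. So r4c1=5.
Step 37. [r7c3∈{8}] nothing but 8 survives at r7c3, so r7c3=8.
Step 38. [r3c6∈{6}] only 6 remains possible at r3c6. So r3c6=6.
Step 39. [r6c6∈{8}] r6c6 is down to just 8 ⇒ r6c6=8.
Step 40. [r8c1∈{1}] r8c1 has the single candidate 1, so r8c1=1.
Step 41. [r8c7∈{6}] only 6 remains possible at r8c7. So r8c7=6.
Step 42. [r9c4∈{1}] r9c4 is down to just 1 ⇒ r9c4=1.
Step 43. [r3c8∈{8}] nothing but 8 survives at r3c8 ⇒ r3c8=8.
Step 44. [r7c6∈{4}] nothing but 4 survives at r7c6 ⇒ r7c6=4.
Step 45. [r4c3∈{6}] r4c3's peers cover all but 6, so r4c3=6.
Step 46. [r7c8∈{1}] nothing but 1 survives at r7c8. So r7c8=1.
Step 47. [r1c8∈{7}] r1c8's peers cover all but 7. So r1c8=7.
Step 48. [r9c2∈{9}] r9c2's peers cover all but 9 ⇒ r9c2=9.
Step 49. [r5c3∈{2}] nothing but 2 survives at r5c3, so r5c3=2.
Step 50. [r6c8∈{5}] nothing but 5 survives at r6c8, so r6c8=5.

Answer: 9 6 3 8 2 1 5 7 4 / 8 4 1 9 5 7 3 2 6 / 2 5 7 4 3 6 1 8 9 / 5 3 6 2 1 9 8 4 7 / 7 8 2 5 4 3 9 6 1 / 4 1 9 7 6 8 2 5 3 / 3 2 8 6 9 4 7 1 5 / 1 7 4 3 8 5 6 9 2 / 6 9 5 1 7 2 4 3 8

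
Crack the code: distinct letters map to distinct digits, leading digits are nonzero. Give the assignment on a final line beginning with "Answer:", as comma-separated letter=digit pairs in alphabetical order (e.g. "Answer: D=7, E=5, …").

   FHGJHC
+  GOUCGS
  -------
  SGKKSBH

Step 1. [col 1: C + S ≡ H (mod 10)] several values work for H in column 1 (C + S ≡ H (mod 10), carry-in 0); try H=4. So H=4.
Step 2. [col 1: C + S ≡ H (mod 10)] column 1 (C + S ≡ H (mod 10), carry-in 0) doesn't pin C yet; pick C=3 and continue, so C=3.
Step 3. [col 1: C + S ≡ H (mod 10)] from column 1 (C=3, H=4, carry-in 0, digits 3,4 already taken and all letters distinct): S must equal 1 ⇒ S=1.
Step 4. [col 2: H + G ≡ B (mod 10)] no forcing yet in column 2 (carry-in 0); B=6 is free and consistent — try it. So B=6.
Step 5. [col 2: H + G ≡ B (mod 10)] in column 2 we have H+G≡B with carry-in 0; given H=4, B=6 and digits 1,3,4,6 already taken and all letters distinct, that pins G to 2 ⇒ G=2.
Step 6. [col 3: J + C ≡ S (mod 10)] column 3: given C=3, S=1, carry-in 0, and digits 1,2,3,4,6 already taken and all letters distinct, J+C≡S (mod 10) forces J=8, so J=8.
Step 7. [col 4: G + U ≡ K (mod 10)] in column 4 we have G+U≡K with carry-in 1; given G=2 and digits 1,2,3,4,6,8 already taken and all letters distinct, that pins U to 7. So U=7.
Step 8. [col 4: G + U ≡ K (mod 10)] from column 4 (G=2, U=7, carry-in 1, digits 1,2,3,4,6,7,8 already taken and all letters distinct): K must equal 0. So K=0.
Step 9. [col 5: H + O ≡ K (mod 10)] column 5: given H=4, K=0, carry-in 1, and digits 0,1,2,3,4,6,7,8 already taken and all letters distinct, H+O≡K (mod 10) forces O=5 ⇒ O=5.
Step 10. [col 6: F + G ≡ G (mod 10)] column 6: given G=2, carry-in 1, and digits 0,1,2,3,4,5,6,7,8 already taken and all letters distinct, F+G≡G (mod 10) forces F=9 ⇒ F=9.

Answer: B=6, C=3, F=9, G=2, H=4, J=8, K=0, O=5, S=1, U=7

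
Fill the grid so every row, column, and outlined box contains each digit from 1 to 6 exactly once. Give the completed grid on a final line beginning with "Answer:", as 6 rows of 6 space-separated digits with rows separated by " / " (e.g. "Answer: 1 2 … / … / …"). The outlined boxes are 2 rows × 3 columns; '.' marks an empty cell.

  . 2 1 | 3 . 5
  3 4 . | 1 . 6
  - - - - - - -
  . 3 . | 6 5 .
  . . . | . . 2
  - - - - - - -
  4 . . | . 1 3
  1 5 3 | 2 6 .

Step 1. [r4c4∈{4}] r4c4 is down to just 4, so r4c4=4.
Step 2. [r5c2∈{6}] r5c2 is down to just 6 ⇒ r5c2=6.
Step 3. [r4c3∈{5,6}] across col 3, 6 lands solely at r4c3 ⇒ r4c3=6.
Step 4. [r5c3∈{2}] only 2 remains possible at r5c3 ⇒ r5c3=2.
Step 5. [r3c1∈{2}] only 2 remains possible at r3c1, so r3c1=2.
Step 6. [r3c3∈{4}] r3c3 is down to just 4. So r3c3=4.
Step 7. [r4c1∈{5}] only 5 remains possible at r4c1, so r4c1=5.
Step 8. [r2c5∈{2}] only 2 remains possible at r2c5, so r2c5=2.
Step 9. [r1c1∈{6}] r1c1 has the single candidate 6, so r1c1=6.
Step 10. [r1c5∈{4}] r1c5 has the single candidate 4. So r1c5=4.
Step 11. [r6c6∈{4}] r6c6's peers cover all but 4, so r6c6=4.
Step 12. [r4c2∈{1}] nothing but 1 survives at r4c2 ⇒ r4c2=1.
Step 13. [r2c3∈{5}] r2c3 has the single candidate 5 ⇒ r2c3=5.
Step 14. [r5c4∈{5}] r5c4's peers cover all but 5. So r5c4=5.
Step 15. [r4c5∈{3}] r4c5 has the single candidate 3. So r4c5=3.
Step 16. [r3c6∈{1}] r3c6 is down to just 1. So r3c6=1.

Answer: 6 2 1 3 4 5 / 3 4 5 1 2 6 / 2 3 4 6 5 1 / 5 1 6 4 3 2 / 4 6 2 5 1 3 / 1 5 3 2 6 4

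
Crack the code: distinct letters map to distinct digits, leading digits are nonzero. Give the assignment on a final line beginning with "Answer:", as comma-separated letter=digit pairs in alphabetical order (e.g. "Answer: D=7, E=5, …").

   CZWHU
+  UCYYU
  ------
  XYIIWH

Step 1. [col 1: U + U ≡ H (mod 10)] column 1 (U + U ≡ H (mod 10), carry-in 0) doesn't pin U yet; pick U=4 and continue. So U=4.
Step 2. [X] X is the leading digit of a 6-digit sum of two 5-digit numbers; the final carry is exactly 1, so X=1.
Step 3. [col 1: U + U ≡ H (mod 10)] column 1 reads U+U+carry(0)=H with U=4; with digits 1,4 already taken and all letters distinct, the only value for H is 8, so H=8.
Step 4. [col 2: H + Y ≡ W (mod 10)] W=0 is one option consistent with column 2 (H + Y ≡ W (mod 10), carry-in 0) — take it. So W=0.
Step 5. [col 2: H + Y ≡ W (mod 10)] in column 2 we have H+Y≡W with carry-in 0; given H=8, W=0 and digits 0,1,4,8 already taken and all letters distinct, that pins Y to 2. So Y=2.
Step 6. [col 3: W + Y ≡ I (mod 10)] column 3: given W=0, Y=2, carry-in 1, and digits 0,1,2,4,8 already taken and all letters distinct, W+Y≡I (mod 10) forces I=3, so I=3.
Step 7. [col 4: Z + C ≡ I (mod 10)] several values work for Z in column 4 (Z + C ≡ I (mod 10), carry-in 0); try Z=6 ⇒ Z=6.
Step 8. [col 4: Z + C ≡ I (mod 10)] in column 4 we have Z+C≡I with carry-in 0; given Z=6, I=3 and digits 0,1,2,3,4,6,8 already taken and all letters distinct, that pins C to 7 ⇒ C=7.

Answer: C=7, H=8, I=3, U=4, W=0, X=1, Y=2, Z=6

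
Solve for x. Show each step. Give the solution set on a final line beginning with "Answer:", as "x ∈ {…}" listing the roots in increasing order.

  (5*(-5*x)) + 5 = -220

Step 1. [(5*(-5*x)) + 5 = -220] peel the +5: subtract 5 from each side. So sub: 5*(-5*x) = -225.
Step 2. [5*(-5*x) = -225] leading coefficient 5: divide by 5, so div: -5*x = -45.
Step 3. [-5*x = -45] -5·(inner) — divide through by -5 ⇒ div: x = 9.

Answer: x ∈ {9}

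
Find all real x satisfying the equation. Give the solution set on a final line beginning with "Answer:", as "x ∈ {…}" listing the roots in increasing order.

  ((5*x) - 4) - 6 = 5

Step 1. [((5*x) - 4) - 6 = 5] add 6: x sits inside (… - 6). So sub: (5*x) - 4 = 11.
Step 2. [(5*x) - 4 = 11] the outer -4 inverts by adding 4 ⇒ sub: 5*x = 15.
Step 3. [5*x = 15] 5 out front; divide by 5, so div: x = 3.

Answer: x ∈ {3}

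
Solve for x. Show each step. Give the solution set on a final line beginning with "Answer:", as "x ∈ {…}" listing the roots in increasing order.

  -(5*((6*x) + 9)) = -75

Step 1. [-(5*((6*x) + 9)) = -75] flip signs both sides. So neg: 5*((6*x) + 9) = 75.
Step 2. [5*((6*x) + 9) = 75] divide by the outer 5, so div: (6*x) + 9 = 15.
Step 3. [(6*x) + 9 = 15] +9 is outermost — subtract 9 both sides, so sub: 6*x = 6.
Step 4. [6*x = 6] leading coefficient 6: divide by 6 ⇒ div: x = 1.

Answer: x ∈ {1}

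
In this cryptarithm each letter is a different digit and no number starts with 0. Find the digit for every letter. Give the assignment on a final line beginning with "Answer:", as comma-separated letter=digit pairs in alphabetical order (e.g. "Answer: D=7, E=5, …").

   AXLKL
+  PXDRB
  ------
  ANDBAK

Step 1. [col 1: L + B ≡ K (mod 10)] no forcing yet in column 1 (carry-in 0); K=6 is free and consistent — try it ⇒ K=6.
Step 2. [col 1: L + B ≡ K (mod 10)] B=2 is one option consistent with column 1 (L + B ≡ K (mod 10), carry-in 0) — take it. So B=2.
Step 3. [col 1: L + B ≡ K (mod 10)] column 1: given B=2, K=6, carry-in 0, and digits 2,6 already taken and all letters distinct, L+B≡K (mod 10) forces L=4, so L=4.
Step 4. [col 2: K + R ≡ A (mod 10)] column 2 (K + R ≡ A (mod 10), carry-in 0) doesn't pin A yet; pick A=1 and continue, so A=1.
Step 5. [col 2: K + R ≡ A (mod 10)] column 2: given K=6, A=1, carry-in 0, and digits 1,2,4,6 already taken and all letters distinct, K+R≡A (mod 10) forces R=5, so R=5.
Step 6. [col 3: L + D ≡ B (mod 10)] column 3 reads L+D+carry(1)=B with L=4, B=2; with digits 1,2,4,5,6 already taken and all letters distinct, the only value for D is 7 ⇒ D=7.
Step 7. [col 4: X + X ≡ D (mod 10)] no forcing yet in column 4 (carry-in 1); X=3 is free and consistent — try it ⇒ X=3.
Step 8. [col 5: A + P ≡ N (mod 10)] P=9 is one option consistent with column 5 (A + P ≡ N (mod 10), carry-in 0) — take it ⇒ P=9.
Step 9. [col 5: A + P ≡ N (mod 10)] in column 5 we have A+P≡N with carry-in 0; given A=1, P=9 and digits 1,2,3,4,5,6,7,9 already taken and all letters distinct, that pins N to 0, so N=0.

Answer: A=1, B=2, D=7, K=6, L=4, N=0, P=9, R=5, X=3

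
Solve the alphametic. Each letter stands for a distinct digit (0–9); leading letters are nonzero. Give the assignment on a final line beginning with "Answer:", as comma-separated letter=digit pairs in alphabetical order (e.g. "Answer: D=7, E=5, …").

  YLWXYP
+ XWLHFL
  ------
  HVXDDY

Step 1. [col 1: P + L ≡ Y (mod 10)] Y=1 is one option consistent with column 1 (P + L ≡ Y (mod 10), carry-in 0) — take it, so Y=1.
Step 2. [col 1: P + L ≡ Y (mod 10)] column 1 (P + L ≡ Y (mod 10), carry-in 0) doesn't pin P yet; pick P=9 and continue ⇒ P=9.
Step 3. [col 1: P + L ≡ Y (mod 10)] from column 1 (P=9, Y=1, carry-in 0, digits 1,9 already taken and all letters distinct): L must equal 2 ⇒ L=2.
Step 4. [col 2: Y + F ≡ D (mod 10)] column 2 (Y + F ≡ D (mod 10), carry-in 1) doesn't pin F yet; pick F=3 and continue. So F=3.
Step 5. [col 2: Y + F ≡ D (mod 10)] column 2: given Y=1, F=3, carry-in 1, and digits 1,2,3,9 already taken and all letters distinct, Y+F≡D (mod 10) forces D=5, so D=5.
Step 6. [col 3: X + H ≡ D (mod 10)] X=7 is one option consistent with column 3 (X + H ≡ D (mod 10), carry-in 0) — take it, so X=7.
Step 7. [col 3: X + H ≡ D (mod 10)] column 3: given X=7, D=5, carry-in 0, and digits 1,2,3,5,7,9 already taken and all letters distinct, X+H≡D (mod 10) forces H=8 ⇒ H=8.
Step 8. [col 4: W + L ≡ X (mod 10)] from column 4 (L=2, X=7, carry-in 1, digits 1,2,3,5,7,8,9 already taken and all letters distinct): W must equal 4. So W=4.
Step 9. [col 5: L + W ≡ V (mod 10)] column 5 reads L+W+carry(0)=V with L=2, W=4; with digits 1,2,3,4,5,7,8,9 already taken and all letters distinct, the only value for V is 6 ⇒ V=6.

Answer: D=5, F=3, H=8, L=2, P=9, V=6, W=4, X=7, Y=1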